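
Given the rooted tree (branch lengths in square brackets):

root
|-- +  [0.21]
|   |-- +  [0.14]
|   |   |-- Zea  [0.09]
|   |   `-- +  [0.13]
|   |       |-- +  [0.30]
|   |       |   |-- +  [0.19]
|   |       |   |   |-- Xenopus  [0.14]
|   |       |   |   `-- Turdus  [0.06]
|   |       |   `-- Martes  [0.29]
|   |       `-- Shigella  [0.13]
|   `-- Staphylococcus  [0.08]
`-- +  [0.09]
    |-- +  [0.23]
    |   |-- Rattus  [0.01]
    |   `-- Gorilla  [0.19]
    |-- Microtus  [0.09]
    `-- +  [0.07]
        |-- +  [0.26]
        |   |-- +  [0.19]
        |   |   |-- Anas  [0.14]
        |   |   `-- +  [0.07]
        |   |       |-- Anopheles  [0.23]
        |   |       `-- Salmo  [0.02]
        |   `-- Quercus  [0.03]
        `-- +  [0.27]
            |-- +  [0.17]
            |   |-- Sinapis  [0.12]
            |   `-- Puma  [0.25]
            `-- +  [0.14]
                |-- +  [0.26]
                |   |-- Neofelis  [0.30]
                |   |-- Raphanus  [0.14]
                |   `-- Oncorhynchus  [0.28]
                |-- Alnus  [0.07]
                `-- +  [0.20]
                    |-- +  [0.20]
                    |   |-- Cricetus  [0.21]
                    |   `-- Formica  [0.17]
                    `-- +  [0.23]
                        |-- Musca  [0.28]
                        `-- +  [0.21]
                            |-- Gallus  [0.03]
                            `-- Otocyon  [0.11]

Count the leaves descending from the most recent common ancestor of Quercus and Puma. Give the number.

15

The MRCA of Quercus and Puma is the node subtending (((Anas,(Anopheles,Salmo)),Quercus),((Sinapis,Puma),((Neofelis,Raphanus,Oncorhynchus),Alnus,((Cricetus,Formica),(Musca,(Gallus,Otocyon)))))).
That clade contains 15 terminal taxa: Alnus, Anas, Anopheles, Cricetus, Formica, Gallus, Musca, Neofelis, Oncorhynchus, Otocyon, Puma, Quercus, Raphanus, Salmo, Sinapis.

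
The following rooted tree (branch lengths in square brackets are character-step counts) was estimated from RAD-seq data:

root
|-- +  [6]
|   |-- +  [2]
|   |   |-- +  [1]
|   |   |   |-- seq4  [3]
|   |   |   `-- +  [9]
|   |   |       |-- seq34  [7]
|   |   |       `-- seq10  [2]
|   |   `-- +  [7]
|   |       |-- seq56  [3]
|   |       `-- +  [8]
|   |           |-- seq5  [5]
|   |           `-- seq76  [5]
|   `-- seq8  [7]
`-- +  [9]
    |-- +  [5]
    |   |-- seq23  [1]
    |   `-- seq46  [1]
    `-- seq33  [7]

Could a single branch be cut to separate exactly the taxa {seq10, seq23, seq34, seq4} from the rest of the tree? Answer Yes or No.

The MRCA of the listed taxa is the root, so the smallest clade containing them is the whole tree.
That clade also contains seq33, seq46, seq5, seq56, seq76, seq8, which are not in the proposed group, so the group is not monophyletic.

No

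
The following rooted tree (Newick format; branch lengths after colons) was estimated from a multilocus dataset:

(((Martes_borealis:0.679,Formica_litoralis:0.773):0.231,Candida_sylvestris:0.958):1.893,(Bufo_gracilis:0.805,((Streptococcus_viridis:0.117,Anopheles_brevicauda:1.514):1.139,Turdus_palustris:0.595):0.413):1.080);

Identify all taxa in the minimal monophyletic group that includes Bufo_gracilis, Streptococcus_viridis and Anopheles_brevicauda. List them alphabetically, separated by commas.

Tracing Bufo_gracilis: it sits inside (Bufo_gracilis,((Streptococcus_viridis,Anopheles_brevicauda),Turdus_palustris)).
Tracing Streptococcus_viridis: it sits inside (Streptococcus_viridis,Anopheles_brevicauda).
Tracing Anopheles_brevicauda: it sits inside (Streptococcus_viridis,Anopheles_brevicauda).
The smallest clade enclosing all 3 is (Bufo_gracilis,((Streptococcus_viridis,Anopheles_brevicauda),Turdus_palustris)); the answer is its 4 terminal taxa in alphabetical order.

Anopheles_brevicauda, Bufo_gracilis, Streptococcus_viridis, Turdus_palustris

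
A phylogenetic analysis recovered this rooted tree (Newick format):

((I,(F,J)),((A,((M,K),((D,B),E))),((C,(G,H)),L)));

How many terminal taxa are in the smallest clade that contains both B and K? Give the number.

The MRCA of B and K is the node subtending ((M,K),((D,B),E)).
That clade contains 5 terminal taxa: B, D, E, K, M.

5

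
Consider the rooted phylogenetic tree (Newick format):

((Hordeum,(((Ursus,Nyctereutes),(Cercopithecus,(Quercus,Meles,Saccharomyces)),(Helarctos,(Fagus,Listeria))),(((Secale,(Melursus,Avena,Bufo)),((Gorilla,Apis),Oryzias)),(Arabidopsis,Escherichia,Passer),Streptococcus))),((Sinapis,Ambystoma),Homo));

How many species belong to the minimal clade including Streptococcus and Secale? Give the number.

11

The MRCA of Streptococcus and Secale is the node subtending (((Secale,(Melursus,Avena,Bufo)),((Gorilla,Apis),Oryzias)),(Arabidopsis,Escherichia,Passer),Streptococcus).
That clade contains 11 terminal taxa: Apis, Arabidopsis, Avena, Bufo, Escherichia, Gorilla, Melursus, Oryzias, Passer, Secale, Streptococcus.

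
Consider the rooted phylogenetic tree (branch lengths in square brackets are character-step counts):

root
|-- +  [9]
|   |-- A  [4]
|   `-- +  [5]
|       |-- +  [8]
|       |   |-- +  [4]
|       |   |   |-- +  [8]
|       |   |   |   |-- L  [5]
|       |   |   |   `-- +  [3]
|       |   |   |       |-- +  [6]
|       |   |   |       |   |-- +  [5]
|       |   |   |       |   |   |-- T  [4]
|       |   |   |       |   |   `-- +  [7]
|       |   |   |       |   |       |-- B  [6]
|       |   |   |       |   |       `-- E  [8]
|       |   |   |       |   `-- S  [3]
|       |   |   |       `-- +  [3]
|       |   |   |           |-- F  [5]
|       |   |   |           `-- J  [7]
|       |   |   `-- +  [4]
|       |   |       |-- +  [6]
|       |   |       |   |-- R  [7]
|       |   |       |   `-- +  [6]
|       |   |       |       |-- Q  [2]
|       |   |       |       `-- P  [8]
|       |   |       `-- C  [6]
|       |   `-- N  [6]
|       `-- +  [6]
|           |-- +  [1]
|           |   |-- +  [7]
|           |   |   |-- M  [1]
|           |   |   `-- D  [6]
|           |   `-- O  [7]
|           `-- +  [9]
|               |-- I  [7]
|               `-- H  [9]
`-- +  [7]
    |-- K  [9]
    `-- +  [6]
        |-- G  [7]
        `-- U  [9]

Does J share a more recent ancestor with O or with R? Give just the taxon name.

The MRCA of J and R subtends ((L,(((T,(B,E)),S),(F,J))),((R,(Q,P)),C)) (11 taxa).
The MRCA of J and O subtends ((((L,(((T,(B,E)),S),(F,J))),((R,(Q,P)),C)),N),(((M,D),O),(I,H))) (17 taxa).
The first is nested inside the second, so J shares a more recent common ancestor with R.

R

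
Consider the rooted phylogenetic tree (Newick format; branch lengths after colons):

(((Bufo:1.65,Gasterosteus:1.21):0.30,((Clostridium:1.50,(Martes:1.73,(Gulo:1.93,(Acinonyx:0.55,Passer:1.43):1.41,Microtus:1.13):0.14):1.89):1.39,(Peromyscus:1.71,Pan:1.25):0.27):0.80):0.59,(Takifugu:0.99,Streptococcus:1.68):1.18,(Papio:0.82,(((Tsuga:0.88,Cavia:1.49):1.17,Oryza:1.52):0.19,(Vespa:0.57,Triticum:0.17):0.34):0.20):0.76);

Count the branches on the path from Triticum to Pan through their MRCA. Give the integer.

8

The MRCA of Triticum and Pan is the root of the tree.
From Triticum up to that node: 4 branches. From Pan up to the same node: 4 branches. Total: 4 + 4 = 8.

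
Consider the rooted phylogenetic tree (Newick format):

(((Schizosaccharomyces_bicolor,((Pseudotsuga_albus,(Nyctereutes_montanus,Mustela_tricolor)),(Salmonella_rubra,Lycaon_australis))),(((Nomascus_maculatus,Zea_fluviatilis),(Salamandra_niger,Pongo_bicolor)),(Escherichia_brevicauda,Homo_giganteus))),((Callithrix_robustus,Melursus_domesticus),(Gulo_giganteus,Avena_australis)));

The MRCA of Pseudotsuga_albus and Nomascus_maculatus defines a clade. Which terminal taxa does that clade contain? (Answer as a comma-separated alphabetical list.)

Escherichia_brevicauda, Homo_giganteus, Lycaon_australis, Mustela_tricolor, Nomascus_maculatus, Nyctereutes_montanus, Pongo_bicolor, Pseudotsuga_albus, Salamandra_niger, Salmonella_rubra, Schizosaccharomyces_bicolor, Zea_fluviatilis

Tracing Pseudotsuga_albus: it sits inside (Pseudotsuga_albus,(Nyctereutes_montanus,Mustela_tricolor)).
Tracing Nomascus_maculatus: it sits inside (Nomascus_maculatus,Zea_fluviatilis).
The smallest clade enclosing both is ((Schizosaccharomyces_bicolor,((Pseudotsuga_albus,(Nyctereutes_montanus,Mustela_tricolor)),(Salmonella_rubra,Lycaon_australis))),(((Nomascus_maculatus,Zea_fluviatilis),(Salamandra_niger,Pongo_bicolor)),(Escherichia_brevicauda,Homo_giganteus))); the answer is its 12 terminal taxa in alphabetical order.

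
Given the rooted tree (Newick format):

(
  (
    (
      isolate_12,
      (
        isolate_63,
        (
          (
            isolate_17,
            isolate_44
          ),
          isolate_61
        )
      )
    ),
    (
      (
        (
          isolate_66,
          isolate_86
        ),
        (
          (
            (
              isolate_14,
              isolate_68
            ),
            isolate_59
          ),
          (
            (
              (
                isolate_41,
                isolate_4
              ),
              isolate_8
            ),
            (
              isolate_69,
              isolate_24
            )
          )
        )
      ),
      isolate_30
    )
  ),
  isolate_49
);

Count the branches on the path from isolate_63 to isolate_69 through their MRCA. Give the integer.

9

The MRCA of isolate_63 and isolate_69 is the node subtending ((isolate_12,(isolate_63,((isolate_17,isolate_44),isolate_61))),(((isolate_66,isolate_86),(((isolate_14,isolate_68),isolate_59),(((isolate_41,isolate_4),isolate_8),(isolate_69,isolate_24)))),isolate_30)).
From isolate_63 up to that node: 3 branches. From isolate_69 up to the same node: 6 branches. Total: 3 + 6 = 9.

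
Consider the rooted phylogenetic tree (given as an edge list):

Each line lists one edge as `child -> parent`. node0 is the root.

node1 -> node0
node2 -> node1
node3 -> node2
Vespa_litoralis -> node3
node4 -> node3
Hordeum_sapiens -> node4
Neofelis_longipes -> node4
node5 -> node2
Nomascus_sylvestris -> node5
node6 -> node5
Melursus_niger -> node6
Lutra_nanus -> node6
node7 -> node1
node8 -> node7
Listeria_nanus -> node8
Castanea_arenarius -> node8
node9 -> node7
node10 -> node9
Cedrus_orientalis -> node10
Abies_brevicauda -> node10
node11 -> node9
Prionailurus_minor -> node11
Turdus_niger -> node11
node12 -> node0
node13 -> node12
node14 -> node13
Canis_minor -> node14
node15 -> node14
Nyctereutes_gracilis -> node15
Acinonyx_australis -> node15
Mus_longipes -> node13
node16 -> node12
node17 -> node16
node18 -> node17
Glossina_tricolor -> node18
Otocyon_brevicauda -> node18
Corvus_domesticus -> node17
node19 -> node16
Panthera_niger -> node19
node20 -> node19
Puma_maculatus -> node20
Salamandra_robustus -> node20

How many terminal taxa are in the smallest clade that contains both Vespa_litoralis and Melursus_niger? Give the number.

The MRCA of Vespa_litoralis and Melursus_niger is the node subtending ((Vespa_litoralis,(Hordeum_sapiens,Neofelis_longipes)),(Nomascus_sylvestris,(Melursus_niger,Lutra_nanus))).
That clade contains 6 terminal taxa: Hordeum_sapiens, Lutra_nanus, Melursus_niger, Neofelis_longipes, Nomascus_sylvestris, Vespa_litoralis.

6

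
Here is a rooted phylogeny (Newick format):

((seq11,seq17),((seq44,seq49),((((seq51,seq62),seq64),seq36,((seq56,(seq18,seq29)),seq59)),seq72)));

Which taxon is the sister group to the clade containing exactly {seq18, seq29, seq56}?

The clade containing exactly {seq18, seq29, seq56} attaches to the tree at the node subtending ((seq56,(seq18,seq29)),seq59).
The other lineage descending from that same node — the sister group — is the single tip seq59.

seq59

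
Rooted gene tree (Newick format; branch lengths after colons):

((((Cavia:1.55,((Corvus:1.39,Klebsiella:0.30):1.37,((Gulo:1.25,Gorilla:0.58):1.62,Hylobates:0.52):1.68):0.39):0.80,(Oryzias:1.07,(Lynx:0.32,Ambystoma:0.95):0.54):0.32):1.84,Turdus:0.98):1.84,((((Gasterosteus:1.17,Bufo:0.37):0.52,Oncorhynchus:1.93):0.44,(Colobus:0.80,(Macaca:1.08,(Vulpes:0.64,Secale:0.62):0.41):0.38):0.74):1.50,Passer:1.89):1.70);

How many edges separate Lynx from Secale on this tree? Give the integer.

11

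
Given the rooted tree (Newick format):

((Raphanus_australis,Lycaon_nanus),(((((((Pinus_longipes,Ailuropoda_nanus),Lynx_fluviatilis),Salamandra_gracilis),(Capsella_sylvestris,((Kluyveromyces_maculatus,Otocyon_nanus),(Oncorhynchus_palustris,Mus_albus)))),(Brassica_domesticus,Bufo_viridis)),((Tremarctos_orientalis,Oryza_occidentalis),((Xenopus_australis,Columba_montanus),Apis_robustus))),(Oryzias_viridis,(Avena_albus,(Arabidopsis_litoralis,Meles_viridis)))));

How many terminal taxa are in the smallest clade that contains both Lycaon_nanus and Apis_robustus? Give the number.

The MRCA of Lycaon_nanus and Apis_robustus is the root, so the clade is the entire tree.
That clade contains 22 terminal taxa: Ailuropoda_nanus, Apis_robustus, Arabidopsis_litoralis, Avena_albus, Brassica_domesticus, Bufo_viridis, Capsella_sylvestris, Columba_montanus, Kluyveromyces_maculatus, Lycaon_nanus, Lynx_fluviatilis, Meles_viridis, Mus_albus, Oncorhynchus_palustris, Oryza_occidentalis, Oryzias_viridis, Otocyon_nanus, Pinus_longipes, Raphanus_australis, Salamandra_gracilis, Tremarctos_orientalis, Xenopus_australis.

22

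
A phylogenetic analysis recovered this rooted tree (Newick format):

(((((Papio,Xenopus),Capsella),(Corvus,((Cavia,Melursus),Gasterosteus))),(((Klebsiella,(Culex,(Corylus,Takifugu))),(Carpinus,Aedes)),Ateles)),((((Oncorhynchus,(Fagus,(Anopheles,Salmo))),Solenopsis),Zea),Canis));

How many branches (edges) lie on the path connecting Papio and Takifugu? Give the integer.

The MRCA of Papio and Takifugu is the node subtending ((((Papio,Xenopus),Capsella),(Corvus,((Cavia,Melursus),Gasterosteus))),(((Klebsiella,(Culex,(Corylus,Takifugu))),(Carpinus,Aedes)),Ateles)).
From Papio up to that node: 4 branches. From Takifugu up to the same node: 6 branches. Total: 4 + 6 = 10.

10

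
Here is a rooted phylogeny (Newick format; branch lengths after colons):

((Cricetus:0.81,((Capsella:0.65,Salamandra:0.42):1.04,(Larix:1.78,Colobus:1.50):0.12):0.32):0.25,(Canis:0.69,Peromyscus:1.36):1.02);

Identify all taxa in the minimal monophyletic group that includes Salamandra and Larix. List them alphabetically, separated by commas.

Capsella, Colobus, Larix, Salamandra

Tracing Salamandra: it sits inside (Capsella,Salamandra).
Tracing Larix: it sits inside (Larix,Colobus).
The smallest clade enclosing both is ((Capsella,Salamandra),(Larix,Colobus)); the answer is its 4 terminal taxa in alphabetical order.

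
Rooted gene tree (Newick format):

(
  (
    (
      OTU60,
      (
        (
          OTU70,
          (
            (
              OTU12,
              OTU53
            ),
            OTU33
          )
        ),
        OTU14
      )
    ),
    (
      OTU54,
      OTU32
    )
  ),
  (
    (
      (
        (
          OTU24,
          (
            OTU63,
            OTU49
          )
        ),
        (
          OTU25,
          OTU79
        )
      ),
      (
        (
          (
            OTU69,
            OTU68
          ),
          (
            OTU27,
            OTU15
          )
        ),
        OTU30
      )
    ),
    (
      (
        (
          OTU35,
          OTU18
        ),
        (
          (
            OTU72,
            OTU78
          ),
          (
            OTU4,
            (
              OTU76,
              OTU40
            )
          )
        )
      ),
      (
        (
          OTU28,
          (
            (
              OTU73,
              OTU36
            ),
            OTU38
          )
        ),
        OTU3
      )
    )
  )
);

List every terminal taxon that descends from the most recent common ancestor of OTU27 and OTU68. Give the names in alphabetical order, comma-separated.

Tracing OTU27: it sits inside (OTU27,OTU15).
Tracing OTU68: it sits inside (OTU69,OTU68).
The smallest clade enclosing both is ((OTU69,OTU68),(OTU27,OTU15)); the answer is its 4 terminal taxa in alphabetical order.

OTU15, OTU27, OTU68, OTU69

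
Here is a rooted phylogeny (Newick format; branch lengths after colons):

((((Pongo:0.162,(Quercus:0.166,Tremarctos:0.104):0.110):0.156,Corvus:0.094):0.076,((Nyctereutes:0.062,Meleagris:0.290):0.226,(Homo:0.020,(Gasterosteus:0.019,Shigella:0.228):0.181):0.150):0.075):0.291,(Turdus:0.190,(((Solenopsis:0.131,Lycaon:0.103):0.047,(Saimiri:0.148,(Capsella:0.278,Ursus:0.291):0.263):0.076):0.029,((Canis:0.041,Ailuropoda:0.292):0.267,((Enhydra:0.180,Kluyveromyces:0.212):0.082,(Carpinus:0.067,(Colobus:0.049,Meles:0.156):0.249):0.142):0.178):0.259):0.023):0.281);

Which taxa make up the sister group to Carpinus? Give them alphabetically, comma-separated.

Carpinus attaches to the tree at the node subtending (Carpinus,(Colobus,Meles)).
The other lineage descending from that same node — the sister group — is (Colobus,Meles); its 2 tips in alphabetical order are the answer.

Colobus, Meles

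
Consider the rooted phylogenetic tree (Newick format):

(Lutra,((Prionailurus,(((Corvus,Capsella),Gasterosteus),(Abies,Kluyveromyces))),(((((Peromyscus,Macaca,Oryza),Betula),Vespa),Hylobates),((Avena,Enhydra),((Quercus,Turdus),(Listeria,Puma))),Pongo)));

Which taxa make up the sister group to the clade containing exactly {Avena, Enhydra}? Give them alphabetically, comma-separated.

Listeria, Puma, Quercus, Turdus

The clade containing exactly {Avena, Enhydra} attaches to the tree at the node subtending ((Avena,Enhydra),((Quercus,Turdus),(Listeria,Puma))).
The other lineage descending from that same node — the sister group — is ((Quercus,Turdus),(Listeria,Puma)); its 4 tips in alphabetical order are the answer.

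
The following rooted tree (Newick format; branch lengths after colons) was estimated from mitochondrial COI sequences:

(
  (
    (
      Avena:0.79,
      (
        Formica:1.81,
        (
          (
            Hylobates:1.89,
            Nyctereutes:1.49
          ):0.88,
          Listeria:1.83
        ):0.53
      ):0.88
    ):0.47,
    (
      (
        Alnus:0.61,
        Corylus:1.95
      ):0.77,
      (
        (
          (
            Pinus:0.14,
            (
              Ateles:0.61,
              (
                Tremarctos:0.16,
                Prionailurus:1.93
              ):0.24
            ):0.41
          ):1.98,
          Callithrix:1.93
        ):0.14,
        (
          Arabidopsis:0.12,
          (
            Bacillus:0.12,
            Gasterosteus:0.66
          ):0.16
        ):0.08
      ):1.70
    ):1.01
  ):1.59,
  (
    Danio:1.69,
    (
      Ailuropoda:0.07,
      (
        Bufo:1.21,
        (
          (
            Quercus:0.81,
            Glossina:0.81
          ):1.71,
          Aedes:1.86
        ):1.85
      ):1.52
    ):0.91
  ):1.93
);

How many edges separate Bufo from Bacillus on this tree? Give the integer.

The MRCA of Bufo and Bacillus is the root of the tree.
From Bufo up to that node: 4 branches. From Bacillus up to the same node: 6 branches. Total: 4 + 6 = 10.

10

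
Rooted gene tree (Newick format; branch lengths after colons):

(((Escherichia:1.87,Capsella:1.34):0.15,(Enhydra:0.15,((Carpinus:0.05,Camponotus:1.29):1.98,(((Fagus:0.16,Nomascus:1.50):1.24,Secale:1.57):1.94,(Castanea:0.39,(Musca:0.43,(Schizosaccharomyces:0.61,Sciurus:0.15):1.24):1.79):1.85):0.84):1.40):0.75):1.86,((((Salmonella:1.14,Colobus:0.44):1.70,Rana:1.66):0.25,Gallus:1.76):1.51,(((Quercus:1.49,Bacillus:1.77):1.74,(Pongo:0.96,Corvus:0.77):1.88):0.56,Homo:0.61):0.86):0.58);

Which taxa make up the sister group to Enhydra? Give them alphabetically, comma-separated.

Camponotus, Carpinus, Castanea, Fagus, Musca, Nomascus, Schizosaccharomyces, Sciurus, Secale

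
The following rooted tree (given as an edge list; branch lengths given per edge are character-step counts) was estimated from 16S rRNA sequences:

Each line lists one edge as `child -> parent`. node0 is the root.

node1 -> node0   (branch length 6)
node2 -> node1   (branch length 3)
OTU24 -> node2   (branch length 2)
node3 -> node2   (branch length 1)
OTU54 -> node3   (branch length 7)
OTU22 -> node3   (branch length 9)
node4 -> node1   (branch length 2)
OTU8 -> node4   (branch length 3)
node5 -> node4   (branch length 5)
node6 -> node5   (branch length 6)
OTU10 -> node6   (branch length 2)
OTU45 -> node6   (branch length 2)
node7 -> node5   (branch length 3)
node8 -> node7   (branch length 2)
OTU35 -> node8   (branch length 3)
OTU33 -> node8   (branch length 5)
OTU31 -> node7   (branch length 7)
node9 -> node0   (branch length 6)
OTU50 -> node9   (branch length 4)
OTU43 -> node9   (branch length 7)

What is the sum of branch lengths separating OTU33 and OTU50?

33

The path runs OTU33 → … → MRCA → … → OTU50; the MRCA is the root of the tree.
Branch lengths along that path: 5 + 2 + 3 + 5 + 2 + 6 + 6 + 4 = 33.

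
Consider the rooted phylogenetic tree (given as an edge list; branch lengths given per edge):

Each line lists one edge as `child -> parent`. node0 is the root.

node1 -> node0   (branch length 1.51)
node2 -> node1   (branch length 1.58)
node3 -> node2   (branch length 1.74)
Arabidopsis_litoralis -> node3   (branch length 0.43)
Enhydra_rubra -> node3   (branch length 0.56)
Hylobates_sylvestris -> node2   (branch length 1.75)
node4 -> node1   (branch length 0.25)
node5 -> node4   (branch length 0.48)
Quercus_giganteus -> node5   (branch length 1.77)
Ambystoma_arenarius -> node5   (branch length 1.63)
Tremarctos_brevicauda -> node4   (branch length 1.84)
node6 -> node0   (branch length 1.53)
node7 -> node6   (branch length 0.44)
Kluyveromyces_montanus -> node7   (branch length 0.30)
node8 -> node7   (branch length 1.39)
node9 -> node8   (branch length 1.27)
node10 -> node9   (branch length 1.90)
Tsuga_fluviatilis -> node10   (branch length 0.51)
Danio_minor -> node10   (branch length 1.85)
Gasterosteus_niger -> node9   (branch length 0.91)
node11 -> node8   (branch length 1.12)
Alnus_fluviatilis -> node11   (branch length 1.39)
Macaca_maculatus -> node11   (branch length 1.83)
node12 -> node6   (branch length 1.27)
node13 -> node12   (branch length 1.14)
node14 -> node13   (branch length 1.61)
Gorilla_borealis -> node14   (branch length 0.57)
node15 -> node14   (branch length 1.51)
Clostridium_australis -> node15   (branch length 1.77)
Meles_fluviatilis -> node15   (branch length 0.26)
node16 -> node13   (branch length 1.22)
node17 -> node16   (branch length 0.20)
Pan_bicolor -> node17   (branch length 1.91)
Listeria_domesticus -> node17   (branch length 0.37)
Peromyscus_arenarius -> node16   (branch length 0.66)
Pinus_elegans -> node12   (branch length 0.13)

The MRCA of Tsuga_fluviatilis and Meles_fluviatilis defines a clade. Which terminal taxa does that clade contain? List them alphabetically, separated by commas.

Alnus_fluviatilis, Clostridium_australis, Danio_minor, Gasterosteus_niger, Gorilla_borealis, Kluyveromyces_montanus, Listeria_domesticus, Macaca_maculatus, Meles_fluviatilis, Pan_bicolor, Peromyscus_arenarius, Pinus_elegans, Tsuga_fluviatilis

Tracing Tsuga_fluviatilis: it sits inside (Tsuga_fluviatilis,Danio_minor).
Tracing Meles_fluviatilis: it sits inside (Clostridium_australis,Meles_fluviatilis).
The smallest clade enclosing both is ((Kluyveromyces_montanus,(((Tsuga_fluviatilis,Danio_minor),Gasterosteus_niger),(Alnus_fluviatilis,Macaca_maculatus))),(((Gorilla_borealis,(Clostridium_australis,Meles_fluviatilis)),((Pan_bicolor,Listeria_domesticus),Peromyscus_arenarius)),Pinus_elegans)); the answer is its 13 terminal taxa in alphabetical order.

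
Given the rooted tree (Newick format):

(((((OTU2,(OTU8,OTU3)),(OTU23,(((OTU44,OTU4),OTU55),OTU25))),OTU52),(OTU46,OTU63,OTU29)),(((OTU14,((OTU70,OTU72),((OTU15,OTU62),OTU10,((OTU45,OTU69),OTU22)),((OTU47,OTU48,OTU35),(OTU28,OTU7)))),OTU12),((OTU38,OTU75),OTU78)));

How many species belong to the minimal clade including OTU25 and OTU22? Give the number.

30

The MRCA of OTU25 and OTU22 is the root, so the clade is the entire tree.
That clade contains 30 terminal taxa: OTU10, OTU12, OTU14, OTU15, OTU2, OTU22, OTU23, OTU25, OTU28, OTU29, OTU3, OTU35, OTU38, OTU4, OTU44, OTU45, OTU46, OTU47, OTU48, OTU52, OTU55, OTU62, OTU63, OTU69, OTU7, OTU70, OTU72, OTU75, OTU78, OTU8.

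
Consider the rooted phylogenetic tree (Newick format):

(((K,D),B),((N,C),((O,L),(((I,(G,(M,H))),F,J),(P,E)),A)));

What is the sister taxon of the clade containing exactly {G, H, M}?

I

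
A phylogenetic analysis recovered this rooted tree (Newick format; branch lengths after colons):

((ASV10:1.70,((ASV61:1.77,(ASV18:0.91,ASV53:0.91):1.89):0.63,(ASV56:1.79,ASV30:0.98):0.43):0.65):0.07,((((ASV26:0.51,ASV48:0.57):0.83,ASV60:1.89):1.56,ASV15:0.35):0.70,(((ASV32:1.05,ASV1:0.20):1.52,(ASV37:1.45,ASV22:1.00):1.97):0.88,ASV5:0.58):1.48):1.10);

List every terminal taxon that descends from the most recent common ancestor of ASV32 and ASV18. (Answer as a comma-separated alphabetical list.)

ASV1, ASV10, ASV15, ASV18, ASV22, ASV26, ASV30, ASV32, ASV37, ASV48, ASV5, ASV53, ASV56, ASV60, ASV61

Tracing ASV32: it sits inside (ASV32,ASV1).
Tracing ASV18: it sits inside (ASV18,ASV53).
The smallest clade enclosing both is the whole tree (their MRCA is the root), so the answer is all 15 tips in alphabetical order.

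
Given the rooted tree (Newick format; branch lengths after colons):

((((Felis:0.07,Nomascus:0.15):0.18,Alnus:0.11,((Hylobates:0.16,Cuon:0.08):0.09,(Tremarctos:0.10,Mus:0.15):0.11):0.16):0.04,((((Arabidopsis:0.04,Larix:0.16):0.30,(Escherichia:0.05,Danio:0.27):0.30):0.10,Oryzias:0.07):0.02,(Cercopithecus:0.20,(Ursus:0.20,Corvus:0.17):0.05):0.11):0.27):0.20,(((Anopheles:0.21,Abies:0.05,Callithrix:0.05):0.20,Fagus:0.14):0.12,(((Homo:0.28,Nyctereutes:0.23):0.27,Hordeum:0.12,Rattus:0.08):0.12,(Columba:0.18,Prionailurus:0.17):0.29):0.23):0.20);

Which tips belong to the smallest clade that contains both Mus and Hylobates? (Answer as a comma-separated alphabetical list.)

Tracing Mus: it sits inside (Tremarctos,Mus).
Tracing Hylobates: it sits inside (Hylobates,Cuon).
The smallest clade enclosing both is ((Hylobates,Cuon),(Tremarctos,Mus)); the answer is its 4 terminal taxa in alphabetical order.

Cuon, Hylobates, Mus, Tremarctos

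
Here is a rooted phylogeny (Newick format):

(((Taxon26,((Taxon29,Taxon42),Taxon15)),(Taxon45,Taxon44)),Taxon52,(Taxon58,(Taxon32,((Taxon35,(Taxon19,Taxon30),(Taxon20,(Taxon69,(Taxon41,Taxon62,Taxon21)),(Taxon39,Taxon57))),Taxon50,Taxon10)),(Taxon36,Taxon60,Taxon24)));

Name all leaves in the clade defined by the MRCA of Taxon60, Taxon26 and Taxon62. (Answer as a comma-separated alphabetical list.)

Taxon10, Taxon15, Taxon19, Taxon20, Taxon21, Taxon24, Taxon26, Taxon29, Taxon30, Taxon32, Taxon35, Taxon36, Taxon39, Taxon41, Taxon42, Taxon44, Taxon45, Taxon50, Taxon52, Taxon57, Taxon58, Taxon60, Taxon62, Taxon69

Tracing Taxon60: it sits inside (Taxon36,Taxon60,Taxon24).
Tracing Taxon26: it sits inside (Taxon26,((Taxon29,Taxon42),Taxon15)).
Tracing Taxon62: it sits inside (Taxon41,Taxon62,Taxon21).
The smallest clade enclosing all 3 is the whole tree (their MRCA is the root), so the answer is all 24 tips in alphabetical order.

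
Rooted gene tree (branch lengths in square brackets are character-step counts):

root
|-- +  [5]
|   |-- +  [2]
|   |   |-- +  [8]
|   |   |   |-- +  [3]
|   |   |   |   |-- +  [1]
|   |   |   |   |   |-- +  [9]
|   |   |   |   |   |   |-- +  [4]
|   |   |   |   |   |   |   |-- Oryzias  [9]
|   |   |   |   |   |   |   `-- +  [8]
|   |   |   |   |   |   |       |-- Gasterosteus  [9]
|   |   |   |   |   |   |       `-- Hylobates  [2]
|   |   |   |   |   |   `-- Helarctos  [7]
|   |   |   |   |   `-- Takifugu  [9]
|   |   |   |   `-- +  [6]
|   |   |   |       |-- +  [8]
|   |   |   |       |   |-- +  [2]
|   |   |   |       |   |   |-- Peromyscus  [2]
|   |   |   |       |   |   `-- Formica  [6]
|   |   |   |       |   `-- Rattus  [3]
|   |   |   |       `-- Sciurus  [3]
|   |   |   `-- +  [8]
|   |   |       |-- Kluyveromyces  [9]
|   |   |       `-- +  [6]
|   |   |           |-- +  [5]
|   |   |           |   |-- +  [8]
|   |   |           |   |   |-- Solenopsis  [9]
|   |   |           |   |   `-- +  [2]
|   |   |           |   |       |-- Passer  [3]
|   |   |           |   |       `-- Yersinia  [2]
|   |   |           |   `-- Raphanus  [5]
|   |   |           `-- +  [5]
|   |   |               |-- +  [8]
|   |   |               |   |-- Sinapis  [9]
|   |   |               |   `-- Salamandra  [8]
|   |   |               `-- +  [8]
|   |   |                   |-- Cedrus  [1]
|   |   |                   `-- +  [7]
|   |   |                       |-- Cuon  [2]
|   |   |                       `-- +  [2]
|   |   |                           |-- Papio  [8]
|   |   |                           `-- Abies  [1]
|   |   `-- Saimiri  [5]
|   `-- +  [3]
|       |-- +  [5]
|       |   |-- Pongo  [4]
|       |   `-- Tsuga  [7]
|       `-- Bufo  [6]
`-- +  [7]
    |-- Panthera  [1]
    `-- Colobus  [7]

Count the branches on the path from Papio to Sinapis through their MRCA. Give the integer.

The MRCA of Papio and Sinapis is the node subtending ((Sinapis,Salamandra),(Cedrus,(Cuon,(Papio,Abies)))).
From Papio up to that node: 4 branches. From Sinapis up to the same node: 2 branches. Total: 4 + 2 = 6.

6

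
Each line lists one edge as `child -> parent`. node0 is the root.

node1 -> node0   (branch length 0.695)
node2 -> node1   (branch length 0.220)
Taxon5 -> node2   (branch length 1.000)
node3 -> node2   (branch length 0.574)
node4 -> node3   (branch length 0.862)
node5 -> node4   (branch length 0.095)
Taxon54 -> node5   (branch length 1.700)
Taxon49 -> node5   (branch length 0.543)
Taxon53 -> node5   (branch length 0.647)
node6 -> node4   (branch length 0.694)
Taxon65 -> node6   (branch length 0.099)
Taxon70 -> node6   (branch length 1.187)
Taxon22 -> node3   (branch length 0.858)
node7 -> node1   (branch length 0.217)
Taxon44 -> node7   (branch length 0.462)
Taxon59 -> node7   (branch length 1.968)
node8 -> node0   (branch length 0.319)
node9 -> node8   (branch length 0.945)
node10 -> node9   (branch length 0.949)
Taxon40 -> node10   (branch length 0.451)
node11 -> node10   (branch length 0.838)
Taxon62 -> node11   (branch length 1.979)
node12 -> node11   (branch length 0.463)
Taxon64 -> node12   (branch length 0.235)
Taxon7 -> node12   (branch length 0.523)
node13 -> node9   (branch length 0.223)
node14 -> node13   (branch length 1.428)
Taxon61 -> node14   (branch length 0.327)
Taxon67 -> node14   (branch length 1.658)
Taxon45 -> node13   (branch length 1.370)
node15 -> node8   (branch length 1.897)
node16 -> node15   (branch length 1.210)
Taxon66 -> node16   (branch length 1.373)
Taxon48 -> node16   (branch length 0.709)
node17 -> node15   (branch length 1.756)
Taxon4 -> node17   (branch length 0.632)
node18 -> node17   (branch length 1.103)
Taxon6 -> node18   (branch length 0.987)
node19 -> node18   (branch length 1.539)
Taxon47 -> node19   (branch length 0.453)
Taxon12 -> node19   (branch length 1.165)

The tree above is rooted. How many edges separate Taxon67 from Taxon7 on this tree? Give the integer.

7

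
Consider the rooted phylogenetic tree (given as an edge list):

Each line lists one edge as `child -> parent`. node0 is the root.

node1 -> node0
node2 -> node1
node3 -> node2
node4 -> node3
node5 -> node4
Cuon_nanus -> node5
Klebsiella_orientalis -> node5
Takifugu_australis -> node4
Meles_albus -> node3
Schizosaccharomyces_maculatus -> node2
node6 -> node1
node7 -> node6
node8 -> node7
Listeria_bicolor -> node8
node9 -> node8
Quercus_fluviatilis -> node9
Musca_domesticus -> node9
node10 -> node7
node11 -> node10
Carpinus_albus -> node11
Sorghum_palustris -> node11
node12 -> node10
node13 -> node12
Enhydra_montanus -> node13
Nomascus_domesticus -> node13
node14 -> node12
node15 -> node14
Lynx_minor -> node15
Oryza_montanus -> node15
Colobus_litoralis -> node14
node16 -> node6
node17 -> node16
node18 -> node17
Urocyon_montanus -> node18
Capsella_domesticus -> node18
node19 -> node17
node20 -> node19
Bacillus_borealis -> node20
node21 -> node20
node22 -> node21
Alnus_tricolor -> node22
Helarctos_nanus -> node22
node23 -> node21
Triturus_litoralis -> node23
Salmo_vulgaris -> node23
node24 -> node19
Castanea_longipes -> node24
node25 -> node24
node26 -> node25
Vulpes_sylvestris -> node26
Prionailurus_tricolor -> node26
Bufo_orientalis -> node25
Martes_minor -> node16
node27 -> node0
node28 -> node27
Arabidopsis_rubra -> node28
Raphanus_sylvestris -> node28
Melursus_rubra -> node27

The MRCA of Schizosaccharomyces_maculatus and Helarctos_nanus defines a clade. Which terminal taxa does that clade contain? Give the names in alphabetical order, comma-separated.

Alnus_tricolor, Bacillus_borealis, Bufo_orientalis, Capsella_domesticus, Carpinus_albus, Castanea_longipes, Colobus_litoralis, Cuon_nanus, Enhydra_montanus, Helarctos_nanus, Klebsiella_orientalis, Listeria_bicolor, Lynx_minor, Martes_minor, Meles_albus, Musca_domesticus, Nomascus_domesticus, Oryza_montanus, Prionailurus_tricolor, Quercus_fluviatilis, Salmo_vulgaris, Schizosaccharomyces_maculatus, Sorghum_palustris, Takifugu_australis, Triturus_litoralis, Urocyon_montanus, Vulpes_sylvestris

Tracing Schizosaccharomyces_maculatus: it sits inside ((((Cuon_nanus,Klebsiella_orientalis),Takifugu_australis),Meles_albus),Schizosaccharomyces_maculatus).
Tracing Helarctos_nanus: it sits inside (Alnus_tricolor,Helarctos_nanus).
The smallest clade enclosing both is (((((Cuon_nanus,Klebsiella_orientalis),Takifugu_australis),Meles_albus),Schizosaccharomyces_maculatus),(((Listeria_bicolor,(Quercus_fluviatilis,Musca_domesticus)),((Carpinus_albus,Sorghum_palustris),((Enhydra_montanus,Nomascus_domesticus),((Lynx_minor,Oryza_montanus),Colobus_litoralis)))),(((Urocyon_montanus,Capsella_domesticus),((Bacillus_borealis,((Alnus_tricolor,Helarctos_nanus),(Triturus_litoralis,Salmo_vulgaris))),(Castanea_longipes,((Vulpes_sylvestris,Prionailurus_tricolor),Bufo_orientalis)))),Martes_minor))); the answer is its 27 terminal taxa in alphabetical order.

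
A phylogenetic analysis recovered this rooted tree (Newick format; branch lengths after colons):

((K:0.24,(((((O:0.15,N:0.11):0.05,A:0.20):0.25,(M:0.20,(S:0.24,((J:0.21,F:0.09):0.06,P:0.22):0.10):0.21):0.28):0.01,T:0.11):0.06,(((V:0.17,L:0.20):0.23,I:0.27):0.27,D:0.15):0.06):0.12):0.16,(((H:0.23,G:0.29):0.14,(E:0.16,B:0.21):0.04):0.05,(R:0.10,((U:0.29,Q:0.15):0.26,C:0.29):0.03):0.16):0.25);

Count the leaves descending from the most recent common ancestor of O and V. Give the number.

13

The MRCA of O and V is the node subtending (((((O,N),A),(M,(S,((J,F),P)))),T),(((V,L),I),D)).
That clade contains 13 terminal taxa: A, D, F, I, J, L, M, N, O, P, S, T, V.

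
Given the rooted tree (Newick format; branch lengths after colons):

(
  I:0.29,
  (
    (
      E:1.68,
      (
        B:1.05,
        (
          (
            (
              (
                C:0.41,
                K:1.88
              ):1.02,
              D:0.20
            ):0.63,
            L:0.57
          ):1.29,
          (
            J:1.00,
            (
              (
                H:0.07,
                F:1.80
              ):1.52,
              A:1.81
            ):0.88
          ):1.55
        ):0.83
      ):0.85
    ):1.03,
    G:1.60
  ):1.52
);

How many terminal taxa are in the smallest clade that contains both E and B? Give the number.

10

The MRCA of E and B is the node subtending (E,(B,((((C,K),D),L),(J,((H,F),A))))).
That clade contains 10 terminal taxa: A, B, C, D, E, F, H, J, K, L.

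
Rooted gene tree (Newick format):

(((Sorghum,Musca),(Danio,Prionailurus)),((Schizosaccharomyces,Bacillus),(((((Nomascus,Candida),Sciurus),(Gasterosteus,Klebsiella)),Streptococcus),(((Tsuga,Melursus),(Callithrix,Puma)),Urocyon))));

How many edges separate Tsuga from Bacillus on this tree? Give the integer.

The MRCA of Tsuga and Bacillus is the node subtending ((Schizosaccharomyces,Bacillus),(((((Nomascus,Candida),Sciurus),(Gasterosteus,Klebsiella)),Streptococcus),(((Tsuga,Melursus),(Callithrix,Puma)),Urocyon))).
From Tsuga up to that node: 5 branches. From Bacillus up to the same node: 2 branches. Total: 5 + 2 = 7.

7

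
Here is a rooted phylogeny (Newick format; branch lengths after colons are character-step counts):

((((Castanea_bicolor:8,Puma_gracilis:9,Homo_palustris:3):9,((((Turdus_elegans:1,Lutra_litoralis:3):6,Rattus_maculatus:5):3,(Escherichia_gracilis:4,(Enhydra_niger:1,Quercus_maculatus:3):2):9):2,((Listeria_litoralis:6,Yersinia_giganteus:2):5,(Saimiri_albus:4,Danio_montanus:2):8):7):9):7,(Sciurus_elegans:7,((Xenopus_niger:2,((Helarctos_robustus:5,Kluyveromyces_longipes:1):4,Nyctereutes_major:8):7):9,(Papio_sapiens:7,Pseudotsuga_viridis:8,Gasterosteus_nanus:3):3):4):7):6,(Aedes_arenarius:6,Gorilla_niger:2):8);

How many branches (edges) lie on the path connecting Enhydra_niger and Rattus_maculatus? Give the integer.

The MRCA of Enhydra_niger and Rattus_maculatus is the node subtending (((Turdus_elegans,Lutra_litoralis),Rattus_maculatus),(Escherichia_gracilis,(Enhydra_niger,Quercus_maculatus))).
From Enhydra_niger up to that node: 3 branches. From Rattus_maculatus up to the same node: 2 branches. Total: 3 + 2 = 5.

5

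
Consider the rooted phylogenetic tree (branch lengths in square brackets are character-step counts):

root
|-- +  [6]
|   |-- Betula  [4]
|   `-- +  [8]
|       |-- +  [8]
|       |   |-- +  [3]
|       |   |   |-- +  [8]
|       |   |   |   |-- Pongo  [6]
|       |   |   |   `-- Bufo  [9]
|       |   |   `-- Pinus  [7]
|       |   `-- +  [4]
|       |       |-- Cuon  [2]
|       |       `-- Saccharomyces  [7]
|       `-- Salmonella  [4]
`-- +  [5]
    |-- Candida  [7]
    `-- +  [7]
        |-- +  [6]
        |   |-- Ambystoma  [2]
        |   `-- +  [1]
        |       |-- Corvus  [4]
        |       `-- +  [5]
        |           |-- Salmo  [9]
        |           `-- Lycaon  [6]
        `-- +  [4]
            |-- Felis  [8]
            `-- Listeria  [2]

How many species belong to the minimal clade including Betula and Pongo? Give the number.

7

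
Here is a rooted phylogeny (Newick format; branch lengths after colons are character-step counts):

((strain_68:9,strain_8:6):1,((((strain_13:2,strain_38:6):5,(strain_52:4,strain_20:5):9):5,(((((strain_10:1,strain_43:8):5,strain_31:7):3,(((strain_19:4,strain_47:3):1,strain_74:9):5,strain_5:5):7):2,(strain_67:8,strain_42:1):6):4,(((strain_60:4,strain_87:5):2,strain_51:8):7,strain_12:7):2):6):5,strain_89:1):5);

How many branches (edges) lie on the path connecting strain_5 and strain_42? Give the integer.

The MRCA of strain_5 and strain_42 is the node subtending ((((strain_10,strain_43),strain_31),(((strain_19,strain_47),strain_74),strain_5)),(strain_67,strain_42)).
From strain_5 up to that node: 3 branches. From strain_42 up to the same node: 2 branches. Total: 3 + 2 = 5.

5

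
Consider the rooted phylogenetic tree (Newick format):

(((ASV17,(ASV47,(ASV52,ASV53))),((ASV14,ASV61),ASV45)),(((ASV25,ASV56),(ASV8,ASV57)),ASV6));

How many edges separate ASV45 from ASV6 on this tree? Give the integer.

The MRCA of ASV45 and ASV6 is the root of the tree.
From ASV45 up to that node: 3 branches. From ASV6 up to the same node: 2 branches. Total: 3 + 2 = 5.

5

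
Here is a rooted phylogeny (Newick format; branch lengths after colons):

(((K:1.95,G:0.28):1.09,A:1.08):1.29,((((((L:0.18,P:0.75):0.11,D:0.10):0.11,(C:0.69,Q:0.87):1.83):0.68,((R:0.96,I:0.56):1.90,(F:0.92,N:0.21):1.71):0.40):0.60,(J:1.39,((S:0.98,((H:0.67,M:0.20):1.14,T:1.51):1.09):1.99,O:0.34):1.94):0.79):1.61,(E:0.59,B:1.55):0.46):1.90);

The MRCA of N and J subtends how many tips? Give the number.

15

The MRCA of N and J is the node subtending (((((L,P),D),(C,Q)),((R,I),(F,N))),(J,((S,((H,M),T)),O))).
That clade contains 15 terminal taxa: C, D, F, H, I, J, L, M, N, O, P, Q, R, S, T.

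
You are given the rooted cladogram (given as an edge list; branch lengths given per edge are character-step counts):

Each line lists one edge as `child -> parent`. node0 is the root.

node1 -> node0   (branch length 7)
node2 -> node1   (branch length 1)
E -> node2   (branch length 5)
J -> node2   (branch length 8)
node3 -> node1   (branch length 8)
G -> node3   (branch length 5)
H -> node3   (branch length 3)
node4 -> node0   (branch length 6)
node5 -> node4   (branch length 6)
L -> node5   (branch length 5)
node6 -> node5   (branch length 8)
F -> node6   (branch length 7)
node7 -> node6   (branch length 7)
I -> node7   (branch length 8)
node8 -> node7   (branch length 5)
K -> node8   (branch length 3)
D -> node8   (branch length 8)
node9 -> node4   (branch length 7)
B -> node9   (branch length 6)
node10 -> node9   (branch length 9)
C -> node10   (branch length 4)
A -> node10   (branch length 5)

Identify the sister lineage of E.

E attaches to the tree at the node subtending (E,J).
The other lineage descending from that same node — the sister group — is the single tip J.

J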